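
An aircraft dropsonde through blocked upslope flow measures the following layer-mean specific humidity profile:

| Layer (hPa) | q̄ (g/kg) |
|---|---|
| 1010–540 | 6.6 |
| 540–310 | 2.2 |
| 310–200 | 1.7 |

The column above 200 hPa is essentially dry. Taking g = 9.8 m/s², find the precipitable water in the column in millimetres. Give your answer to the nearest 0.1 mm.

PW ≈ 38.7 mm

Precipitable water is the column-integrated vapour mass per unit area: PW = (1/g) Σ q̄ Δp, with q in kg/kg and Δp in Pa (1 kg/m² of water = 1 mm).
Layer 1010–540 hPa: Δp = 470 hPa = 47000 Pa, q̄ = 0.0066 kg/kg → 0.0066 × 47000 / 9.8 = 31.65 mm
Layer 540–310 hPa: Δp = 230 hPa = 23000 Pa, q̄ = 0.0022 kg/kg → 0.0022 × 23000 / 9.8 = 5.16 mm
Layer 310–200 hPa: Δp = 110 hPa = 11000 Pa, q̄ = 0.0017 kg/kg → 0.0017 × 11000 / 9.8 = 1.91 mm
PW = 31.65 + 5.16 + 1.91 = 38.72 ≈ 38.7 mm.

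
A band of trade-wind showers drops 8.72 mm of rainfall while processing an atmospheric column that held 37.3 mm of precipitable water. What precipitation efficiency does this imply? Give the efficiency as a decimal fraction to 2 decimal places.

ε ≈ 0.23

ε = rainfall / PW = 8.72 / 37.3 = 0.23.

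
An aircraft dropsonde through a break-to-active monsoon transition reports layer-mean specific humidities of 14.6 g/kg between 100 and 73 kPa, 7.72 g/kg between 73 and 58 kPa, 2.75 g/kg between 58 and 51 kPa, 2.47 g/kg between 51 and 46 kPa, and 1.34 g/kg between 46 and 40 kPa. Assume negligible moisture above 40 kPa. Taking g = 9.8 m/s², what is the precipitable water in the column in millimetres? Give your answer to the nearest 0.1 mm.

PW ≈ 56.1 mm

Precipitable water is the column-integrated vapour mass per unit area: PW = (1/g) Σ q̄ Δp, with q in kg/kg and Δp in Pa (1 kg/m² of water = 1 mm).
Layer 100–73 kPa: Δp = 270 hPa = 27000 Pa, q̄ = 0.0146 kg/kg → 0.0146 × 27000 / 9.8 = 40.22 mm
Layer 73–58 kPa: Δp = 150 hPa = 15000 Pa, q̄ = 0.00772 kg/kg → 0.00772 × 15000 / 9.8 = 11.82 mm
Layer 58–51 kPa: Δp = 70 hPa = 7000 Pa, q̄ = 0.00275 kg/kg → 0.00275 × 7000 / 9.8 = 1.96 mm
Layer 51–46 kPa: Δp = 50 hPa = 5000 Pa, q̄ = 0.00247 kg/kg → 0.00247 × 5000 / 9.8 = 1.26 mm
Layer 46–40 kPa: Δp = 60 hPa = 6000 Pa, q̄ = 0.00134 kg/kg → 0.00134 × 6000 / 9.8 = 0.82 mm
PW = 40.22 + 11.82 + 1.96 + 1.26 + 0.82 = 56.08 ≈ 56.1 mm.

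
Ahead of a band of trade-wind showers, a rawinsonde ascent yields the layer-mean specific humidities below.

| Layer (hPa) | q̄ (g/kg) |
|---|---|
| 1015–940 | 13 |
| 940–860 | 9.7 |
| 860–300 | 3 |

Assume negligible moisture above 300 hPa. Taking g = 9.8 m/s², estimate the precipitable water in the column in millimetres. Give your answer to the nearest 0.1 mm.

Precipitable water is the column-integrated vapour mass per unit area: PW = (1/g) Σ q̄ Δp, with q in kg/kg and Δp in Pa (1 kg/m² of water = 1 mm).
Layer 1015–940 hPa: Δp = 75 hPa = 7500 Pa, q̄ = 0.013 kg/kg → 0.013 × 7500 / 9.8 = 9.95 mm
Layer 940–860 hPa: Δp = 80 hPa = 8000 Pa, q̄ = 0.0097 kg/kg → 0.0097 × 8000 / 9.8 = 7.92 mm
Layer 860–300 hPa: Δp = 560 hPa = 56000 Pa, q̄ = 0.003 kg/kg → 0.003 × 56000 / 9.8 = 17.14 mm
PW = 9.95 + 7.92 + 17.14 = 35.01 ≈ 35.0 mm.

PW ≈ 35.0 mm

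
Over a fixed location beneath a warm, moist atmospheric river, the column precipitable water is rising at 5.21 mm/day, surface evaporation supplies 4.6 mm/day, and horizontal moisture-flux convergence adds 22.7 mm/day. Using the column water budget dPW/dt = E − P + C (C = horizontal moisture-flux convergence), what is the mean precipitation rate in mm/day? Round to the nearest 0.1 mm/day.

P ≈ 22.1 mm/day

dPW/dt = +5.21 mm/day.
P = E + C − dPW/dt = 4.6 + (22.7) − (+5.21) = 22.1 mm/day.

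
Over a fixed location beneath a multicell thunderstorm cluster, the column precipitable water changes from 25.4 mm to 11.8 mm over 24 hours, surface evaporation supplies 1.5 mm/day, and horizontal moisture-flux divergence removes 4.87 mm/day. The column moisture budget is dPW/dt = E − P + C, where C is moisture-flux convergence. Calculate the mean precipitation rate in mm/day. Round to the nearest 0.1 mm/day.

P ≈ 10.2 mm/day

dPW/dt = (11.8 − 25.4) mm / (24/24 day) = -13.600 mm/day.
P = E + C − dPW/dt = 1.5 + (-4.87) − (-13.600) = 10.2 mm/day.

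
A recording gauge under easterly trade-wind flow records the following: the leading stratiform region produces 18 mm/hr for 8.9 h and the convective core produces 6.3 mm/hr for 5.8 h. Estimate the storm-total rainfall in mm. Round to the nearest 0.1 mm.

total ≈ 196.7 mm

Total = Σ Rᵢ Δtᵢ = 18 × 8.9 + 6.3 × 5.8
      = 160.2 + 36.54 = 196.7 mm.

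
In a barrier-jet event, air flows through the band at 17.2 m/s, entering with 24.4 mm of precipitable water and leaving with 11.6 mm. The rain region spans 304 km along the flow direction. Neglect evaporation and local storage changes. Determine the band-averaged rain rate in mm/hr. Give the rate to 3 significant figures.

R ≈ 2.61 mm/hr

Column moisture flux per unit crosswind length is F = V × PW.
Inflow: F_in = 17.2 × 24.4 = 419.68 mm·m/s
Outflow: F_out = 17.2 × 11.6 = 199.52 mm·m/s
Steady-state rate R = (F_in − F_out)/L = (419.68 − 199.52) / 304000 m = 7.242e-04 mm/s.
R = 7.242e-04 × 3600 = 2.61 mm/hr.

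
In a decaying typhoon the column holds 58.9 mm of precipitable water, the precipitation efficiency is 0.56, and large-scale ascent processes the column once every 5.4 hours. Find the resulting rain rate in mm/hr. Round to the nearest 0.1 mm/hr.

R ≈ 6.1 mm/hr

Each overturning extracts ε × PW = 0.56 × 58.9 = 32.984 mm.
Rate = ε·PW / τ = 32.984 / 5.4 h = 6.1 mm/hr.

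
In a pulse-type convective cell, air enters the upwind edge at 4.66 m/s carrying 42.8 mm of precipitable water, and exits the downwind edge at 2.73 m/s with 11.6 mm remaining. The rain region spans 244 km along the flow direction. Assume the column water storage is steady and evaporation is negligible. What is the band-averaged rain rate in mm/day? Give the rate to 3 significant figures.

R ≈ 59.4 mm/day

Column moisture flux per unit crosswind length is F = V × PW.
Inflow: F_in = 4.66 × 42.8 = 199.448 mm·m/s
Outflow: F_out = 2.73 × 11.6 = 31.668 mm·m/s
Steady-state rate R = (F_in − F_out)/L = (199.448 − 31.668) / 244000 m = 6.876e-04 mm/s.
R = 6.876e-04 × 3600 × 24 = 59.4 mm/day.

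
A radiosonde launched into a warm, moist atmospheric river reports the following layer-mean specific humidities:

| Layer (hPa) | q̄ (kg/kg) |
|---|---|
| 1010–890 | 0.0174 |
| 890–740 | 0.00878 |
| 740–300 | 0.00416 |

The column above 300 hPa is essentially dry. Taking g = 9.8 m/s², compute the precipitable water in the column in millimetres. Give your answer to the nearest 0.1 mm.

Precipitable water is the column-integrated vapour mass per unit area: PW = (1/g) Σ q̄ Δp, with q in kg/kg and Δp in Pa (1 kg/m² of water = 1 mm).
Layer 1010–890 hPa: Δp = 120 hPa = 12000 Pa, q̄ = 0.0174 kg/kg → 0.0174 × 12000 / 9.8 = 21.31 mm
Layer 890–740 hPa: Δp = 150 hPa = 15000 Pa, q̄ = 0.00878 kg/kg → 0.00878 × 15000 / 9.8 = 13.44 mm
Layer 740–300 hPa: Δp = 440 hPa = 44000 Pa, q̄ = 0.00416 kg/kg → 0.00416 × 44000 / 9.8 = 18.68 mm
PW = 21.31 + 13.44 + 18.68 = 53.43 ≈ 53.4 mm.

PW ≈ 53.4 mm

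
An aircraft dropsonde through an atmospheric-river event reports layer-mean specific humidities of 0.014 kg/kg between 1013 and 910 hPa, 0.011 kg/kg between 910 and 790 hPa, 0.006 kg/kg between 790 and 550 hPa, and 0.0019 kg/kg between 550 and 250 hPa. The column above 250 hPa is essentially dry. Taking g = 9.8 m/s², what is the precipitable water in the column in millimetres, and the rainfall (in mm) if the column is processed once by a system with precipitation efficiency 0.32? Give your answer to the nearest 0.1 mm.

Precipitable water is the column-integrated vapour mass per unit area: PW = (1/g) Σ q̄ Δp, with q in kg/kg and Δp in Pa (1 kg/m² of water = 1 mm).
Layer 1013–910 hPa: Δp = 103 hPa = 10300 Pa, q̄ = 0.014 kg/kg → 0.014 × 10300 / 9.8 = 14.71 mm
Layer 910–790 hPa: Δp = 120 hPa = 12000 Pa, q̄ = 0.011 kg/kg → 0.011 × 12000 / 9.8 = 13.47 mm
Layer 790–550 hPa: Δp = 240 hPa = 24000 Pa, q̄ = 0.006 kg/kg → 0.006 × 24000 / 9.8 = 14.69 mm
Layer 550–250 hPa: Δp = 300 hPa = 30000 Pa, q̄ = 0.0019 kg/kg → 0.0019 × 30000 / 9.8 = 5.82 mm
PW = 14.71 + 13.47 + 14.69 + 5.82 = 48.69 ≈ 48.7 mm.
Rainfall = ε × PW = 0.32 × 48.7 = 15.6 mm.

PW ≈ 48.7 mm; rainfall ≈ 15.6 mm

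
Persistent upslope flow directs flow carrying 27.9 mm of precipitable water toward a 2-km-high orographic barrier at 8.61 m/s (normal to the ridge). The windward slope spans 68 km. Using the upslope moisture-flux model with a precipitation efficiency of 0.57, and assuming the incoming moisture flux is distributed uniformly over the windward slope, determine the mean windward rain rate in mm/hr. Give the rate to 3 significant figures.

Incoming column moisture flux per unit ridge length: F = V × PW = 8.61 × 27.9 = 240.219 mm·m/s.
Spread over the 68 km slope with efficiency ε = 0.57: R = ε·F/W = 0.57 × 240.219 / 68000 m = 2.014e-03 mm/s.
R = 2.014e-03 × 3600 = 7.25 mm/hr.

R ≈ 7.25 mm/hr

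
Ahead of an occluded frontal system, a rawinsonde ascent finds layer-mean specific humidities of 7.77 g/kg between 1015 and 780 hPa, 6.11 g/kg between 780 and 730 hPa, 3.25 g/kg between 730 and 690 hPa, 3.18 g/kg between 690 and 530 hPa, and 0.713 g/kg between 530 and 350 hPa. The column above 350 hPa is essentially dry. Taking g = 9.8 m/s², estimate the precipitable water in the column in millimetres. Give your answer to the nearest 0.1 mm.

PW ≈ 29.6 mm

Precipitable water is the column-integrated vapour mass per unit area: PW = (1/g) Σ q̄ Δp, with q in kg/kg and Δp in Pa (1 kg/m² of water = 1 mm).
Layer 1015–780 hPa: Δp = 235 hPa = 23500 Pa, q̄ = 0.00777 kg/kg → 0.00777 × 23500 / 9.8 = 18.63 mm
Layer 780–730 hPa: Δp = 50 hPa = 5000 Pa, q̄ = 0.00611 kg/kg → 0.00611 × 5000 / 9.8 = 3.12 mm
Layer 730–690 hPa: Δp = 40 hPa = 4000 Pa, q̄ = 0.00325 kg/kg → 0.00325 × 4000 / 9.8 = 1.33 mm
Layer 690–530 hPa: Δp = 160 hPa = 16000 Pa, q̄ = 0.00318 kg/kg → 0.00318 × 16000 / 9.8 = 5.19 mm
Layer 530–350 hPa: Δp = 180 hPa = 18000 Pa, q̄ = 0.000713 kg/kg → 0.000713 × 18000 / 9.8 = 1.31 mm
PW = 18.63 + 3.12 + 1.33 + 5.19 + 1.31 = 29.58 ≈ 29.6 mm.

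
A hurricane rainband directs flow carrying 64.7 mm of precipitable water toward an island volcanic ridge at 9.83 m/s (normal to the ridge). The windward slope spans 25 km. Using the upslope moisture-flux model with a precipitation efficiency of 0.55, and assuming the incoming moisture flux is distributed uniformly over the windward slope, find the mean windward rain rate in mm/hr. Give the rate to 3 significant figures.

Incoming column moisture flux per unit ridge length: F = V × PW = 9.83 × 64.7 = 636.001 mm·m/s.
Spread over the 25 km slope with efficiency ε = 0.55: R = ε·F/W = 0.55 × 636.001 / 25000 m = 1.399e-02 mm/s.
R = 1.399e-02 × 3600 = 50.4 mm/hr.

R ≈ 50.4 mm/hr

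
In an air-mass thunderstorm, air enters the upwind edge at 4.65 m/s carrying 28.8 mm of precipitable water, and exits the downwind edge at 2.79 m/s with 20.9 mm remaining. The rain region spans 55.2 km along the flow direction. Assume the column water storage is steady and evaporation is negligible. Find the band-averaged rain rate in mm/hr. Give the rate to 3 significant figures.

R ≈ 4.93 mm/hr

Column moisture flux per unit crosswind length is F = V × PW.
Inflow: F_in = 4.65 × 28.8 = 133.92 mm·m/s
Outflow: F_out = 2.79 × 20.9 = 58.311 mm·m/s
Steady-state rate R = (F_in − F_out)/L = (133.92 − 58.311) / 55200 m = 1.370e-03 mm/s.
R = 1.370e-03 × 3600 = 4.93 mm/hr.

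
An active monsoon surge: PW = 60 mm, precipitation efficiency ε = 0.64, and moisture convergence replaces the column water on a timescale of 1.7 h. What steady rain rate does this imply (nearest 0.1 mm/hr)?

Each overturning extracts ε × PW = 0.64 × 60 = 38.4 mm.
Rate = ε·PW / τ = 38.4 / 1.7 h = 22.6 mm/hr.

R ≈ 22.6 mm/hr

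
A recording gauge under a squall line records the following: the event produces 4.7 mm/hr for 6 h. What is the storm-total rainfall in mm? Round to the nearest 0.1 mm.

total ≈ 28.2 mm

Total = Σ Rᵢ Δtᵢ = 4.7 × 6
      = 28.2 = 28.2 mm.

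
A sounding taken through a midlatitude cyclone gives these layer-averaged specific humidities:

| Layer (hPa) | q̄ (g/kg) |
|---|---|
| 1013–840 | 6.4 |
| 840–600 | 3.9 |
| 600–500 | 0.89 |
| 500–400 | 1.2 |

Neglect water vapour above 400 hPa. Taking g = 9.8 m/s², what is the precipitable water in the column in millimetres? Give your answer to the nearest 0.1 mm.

Precipitable water is the column-integrated vapour mass per unit area: PW = (1/g) Σ q̄ Δp, with q in kg/kg and Δp in Pa (1 kg/m² of water = 1 mm).
Layer 1013–840 hPa: Δp = 173 hPa = 17300 Pa, q̄ = 0.0064 kg/kg → 0.0064 × 17300 / 9.8 = 11.30 mm
Layer 840–600 hPa: Δp = 240 hPa = 24000 Pa, q̄ = 0.0039 kg/kg → 0.0039 × 24000 / 9.8 = 9.55 mm
Layer 600–500 hPa: Δp = 100 hPa = 10000 Pa, q̄ = 0.00089 kg/kg → 0.00089 × 10000 / 9.8 = 0.91 mm
Layer 500–400 hPa: Δp = 100 hPa = 10000 Pa, q̄ = 0.0012 kg/kg → 0.0012 × 10000 / 9.8 = 1.22 mm
PW = 11.30 + 9.55 + 0.91 + 1.22 = 22.98 ≈ 23.0 mm.

PW ≈ 23.0 mm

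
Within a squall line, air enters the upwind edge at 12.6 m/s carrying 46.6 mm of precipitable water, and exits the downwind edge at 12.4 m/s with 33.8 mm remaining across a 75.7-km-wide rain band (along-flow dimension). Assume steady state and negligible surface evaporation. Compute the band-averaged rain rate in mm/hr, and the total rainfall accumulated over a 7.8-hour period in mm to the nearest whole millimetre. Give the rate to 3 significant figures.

Column moisture flux per unit crosswind length is F = V × PW.
Inflow: F_in = 12.6 × 46.6 = 587.16 mm·m/s
Outflow: F_out = 12.4 × 33.8 = 419.12 mm·m/s
Steady-state rate R = (F_in − F_out)/L = (587.16 − 419.12) / 75700 m = 2.220e-03 mm/s.
R = 2.220e-03 × 3600 = 7.99 mm/hr.
Over 7.8 h: total = 7.99 × 7.8 = 62.322 ≈ 62 mm.

R ≈ 7.99 mm/hr; total ≈ 62 mm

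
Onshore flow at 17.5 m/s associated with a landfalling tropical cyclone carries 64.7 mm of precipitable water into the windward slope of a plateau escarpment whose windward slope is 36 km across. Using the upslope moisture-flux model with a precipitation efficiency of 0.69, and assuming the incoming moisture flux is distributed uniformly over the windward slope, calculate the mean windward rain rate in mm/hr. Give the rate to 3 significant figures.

R ≈ 78.1 mm/hr

Incoming column moisture flux per unit ridge length: F = V × PW = 17.5 × 64.7 = 1132.25 mm·m/s.
Spread over the 36 km slope with efficiency ε = 0.69: R = ε·F/W = 0.69 × 1132.25 / 36000 m = 2.170e-02 mm/s.
R = 2.170e-02 × 3600 = 78.1 mm/hr.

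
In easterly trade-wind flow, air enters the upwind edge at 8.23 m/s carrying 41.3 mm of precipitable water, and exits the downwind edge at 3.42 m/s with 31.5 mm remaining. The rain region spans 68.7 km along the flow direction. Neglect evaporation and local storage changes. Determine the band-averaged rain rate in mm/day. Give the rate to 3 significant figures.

R ≈ 292 mm/day

Column moisture flux per unit crosswind length is F = V × PW.
Inflow: F_in = 8.23 × 41.3 = 339.899 mm·m/s
Outflow: F_out = 3.42 × 31.5 = 107.73 mm·m/s
Steady-state rate R = (F_in − F_out)/L = (339.899 − 107.73) / 68700 m = 3.379e-03 mm/s.
R = 3.379e-03 × 3600 × 24 = 292 mm/day.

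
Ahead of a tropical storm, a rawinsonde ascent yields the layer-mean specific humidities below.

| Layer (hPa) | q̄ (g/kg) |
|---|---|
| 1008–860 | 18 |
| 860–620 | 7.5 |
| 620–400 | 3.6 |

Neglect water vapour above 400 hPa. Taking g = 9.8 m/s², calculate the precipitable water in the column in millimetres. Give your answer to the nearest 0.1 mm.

PW ≈ 53.6 mm

Precipitable water is the column-integrated vapour mass per unit area: PW = (1/g) Σ q̄ Δp, with q in kg/kg and Δp in Pa (1 kg/m² of water = 1 mm).
Layer 1008–860 hPa: Δp = 148 hPa = 14800 Pa, q̄ = 0.018 kg/kg → 0.018 × 14800 / 9.8 = 27.18 mm
Layer 860–620 hPa: Δp = 240 hPa = 24000 Pa, q̄ = 0.0075 kg/kg → 0.0075 × 24000 / 9.8 = 18.37 mm
Layer 620–400 hPa: Δp = 220 hPa = 22000 Pa, q̄ = 0.0036 kg/kg → 0.0036 × 22000 / 9.8 = 8.08 mm
PW = 27.18 + 18.37 + 8.08 = 53.63 ≈ 53.6 mm.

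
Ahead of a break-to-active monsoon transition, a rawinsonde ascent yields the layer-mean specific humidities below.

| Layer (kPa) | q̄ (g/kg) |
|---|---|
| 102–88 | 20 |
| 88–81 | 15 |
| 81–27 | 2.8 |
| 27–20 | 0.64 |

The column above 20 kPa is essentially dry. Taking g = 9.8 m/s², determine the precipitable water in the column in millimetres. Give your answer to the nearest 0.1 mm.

Precipitable water is the column-integrated vapour mass per unit area: PW = (1/g) Σ q̄ Δp, with q in kg/kg and Δp in Pa (1 kg/m² of water = 1 mm).
Layer 102–88 kPa: Δp = 140 hPa = 14000 Pa, q̄ = 0.02 kg/kg → 0.02 × 14000 / 9.8 = 28.57 mm
Layer 88–81 kPa: Δp = 70 hPa = 7000 Pa, q̄ = 0.015 kg/kg → 0.015 × 7000 / 9.8 = 10.71 mm
Layer 81–27 kPa: Δp = 540 hPa = 54000 Pa, q̄ = 0.0028 kg/kg → 0.0028 × 54000 / 9.8 = 15.43 mm
Layer 27–20 kPa: Δp = 70 hPa = 7000 Pa, q̄ = 0.00064 kg/kg → 0.00064 × 7000 / 9.8 = 0.46 mm
PW = 28.57 + 10.71 + 15.43 + 0.46 = 55.17 ≈ 55.2 mm.

PW ≈ 55.2 mm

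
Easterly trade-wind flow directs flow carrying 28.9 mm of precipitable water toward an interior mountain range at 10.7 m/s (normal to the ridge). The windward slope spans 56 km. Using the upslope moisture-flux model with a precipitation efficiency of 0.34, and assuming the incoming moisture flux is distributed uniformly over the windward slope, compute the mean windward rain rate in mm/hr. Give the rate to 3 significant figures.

Incoming column moisture flux per unit ridge length: F = V × PW = 10.7 × 28.9 = 309.23 mm·m/s.
Spread over the 56 km slope with efficiency ε = 0.34: R = ε·F/W = 0.34 × 309.23 / 56000 m = 1.877e-03 mm/s.
R = 1.877e-03 × 3600 = 6.76 mm/hr.

R ≈ 6.76 mm/hr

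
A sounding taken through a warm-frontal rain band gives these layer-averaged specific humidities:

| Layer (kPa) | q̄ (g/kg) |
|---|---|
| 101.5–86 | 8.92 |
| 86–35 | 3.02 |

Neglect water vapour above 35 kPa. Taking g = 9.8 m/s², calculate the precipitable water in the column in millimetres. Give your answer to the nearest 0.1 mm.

PW ≈ 29.8 mm

Precipitable water is the column-integrated vapour mass per unit area: PW = (1/g) Σ q̄ Δp, with q in kg/kg and Δp in Pa (1 kg/m² of water = 1 mm).
Layer 101.5–86 kPa: Δp = 155 hPa = 15500 Pa, q̄ = 0.00892 kg/kg → 0.00892 × 15500 / 9.8 = 14.11 mm
Layer 86–35 kPa: Δp = 510 hPa = 51000 Pa, q̄ = 0.00302 kg/kg → 0.00302 × 51000 / 9.8 = 15.72 mm
PW = 14.11 + 15.72 = 29.83 ≈ 29.8 mm.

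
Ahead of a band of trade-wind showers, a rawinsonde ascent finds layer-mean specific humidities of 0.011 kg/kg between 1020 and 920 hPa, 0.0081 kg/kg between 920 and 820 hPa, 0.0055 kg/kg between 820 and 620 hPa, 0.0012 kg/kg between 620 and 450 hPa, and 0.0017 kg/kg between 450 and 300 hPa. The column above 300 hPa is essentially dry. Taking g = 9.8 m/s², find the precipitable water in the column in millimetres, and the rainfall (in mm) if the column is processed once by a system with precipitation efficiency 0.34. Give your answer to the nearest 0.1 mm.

Precipitable water is the column-integrated vapour mass per unit area: PW = (1/g) Σ q̄ Δp, with q in kg/kg and Δp in Pa (1 kg/m² of water = 1 mm).
Layer 1020–920 hPa: Δp = 100 hPa = 10000 Pa, q̄ = 0.011 kg/kg → 0.011 × 10000 / 9.8 = 11.22 mm
Layer 920–820 hPa: Δp = 100 hPa = 10000 Pa, q̄ = 0.0081 kg/kg → 0.0081 × 10000 / 9.8 = 8.27 mm
Layer 820–620 hPa: Δp = 200 hPa = 20000 Pa, q̄ = 0.0055 kg/kg → 0.0055 × 20000 / 9.8 = 11.22 mm
Layer 620–450 hPa: Δp = 170 hPa = 17000 Pa, q̄ = 0.0012 kg/kg → 0.0012 × 17000 / 9.8 = 2.08 mm
Layer 450–300 hPa: Δp = 150 hPa = 15000 Pa, q̄ = 0.0017 kg/kg → 0.0017 × 15000 / 9.8 = 2.60 mm
PW = 11.22 + 8.27 + 11.22 + 2.08 + 2.60 = 35.39 ≈ 35.4 mm.
Rainfall = ε × PW = 0.34 × 35.4 = 12.0 mm.

PW ≈ 35.4 mm; rainfall ≈ 12.0 mm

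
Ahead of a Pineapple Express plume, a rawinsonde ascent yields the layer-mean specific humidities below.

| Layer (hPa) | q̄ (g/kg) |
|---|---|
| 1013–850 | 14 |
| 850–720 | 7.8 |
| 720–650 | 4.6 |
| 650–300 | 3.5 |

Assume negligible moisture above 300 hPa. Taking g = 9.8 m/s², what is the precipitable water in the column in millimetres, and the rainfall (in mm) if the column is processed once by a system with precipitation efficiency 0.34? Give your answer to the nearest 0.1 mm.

PW ≈ 49.4 mm; rainfall ≈ 16.8 mm

Precipitable water is the column-integrated vapour mass per unit area: PW = (1/g) Σ q̄ Δp, with q in kg/kg and Δp in Pa (1 kg/m² of water = 1 mm).
Layer 1013–850 hPa: Δp = 163 hPa = 16300 Pa, q̄ = 0.014 kg/kg → 0.014 × 16300 / 9.8 = 23.29 mm
Layer 850–720 hPa: Δp = 130 hPa = 13000 Pa, q̄ = 0.0078 kg/kg → 0.0078 × 13000 / 9.8 = 10.35 mm
Layer 720–650 hPa: Δp = 70 hPa = 7000 Pa, q̄ = 0.0046 kg/kg → 0.0046 × 7000 / 9.8 = 3.29 mm
Layer 650–300 hPa: Δp = 350 hPa = 35000 Pa, q̄ = 0.0035 kg/kg → 0.0035 × 35000 / 9.8 = 12.50 mm
PW = 23.29 + 10.35 + 3.29 + 12.50 = 49.43 ≈ 49.4 mm.
Rainfall = ε × PW = 0.34 × 49.4 = 16.8 mm.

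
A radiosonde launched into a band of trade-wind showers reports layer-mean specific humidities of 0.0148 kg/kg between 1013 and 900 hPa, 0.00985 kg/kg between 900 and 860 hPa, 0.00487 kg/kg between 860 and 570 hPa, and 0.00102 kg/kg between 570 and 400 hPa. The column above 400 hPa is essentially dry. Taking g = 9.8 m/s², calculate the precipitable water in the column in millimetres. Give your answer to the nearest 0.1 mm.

Precipitable water is the column-integrated vapour mass per unit area: PW = (1/g) Σ q̄ Δp, with q in kg/kg and Δp in Pa (1 kg/m² of water = 1 mm).
Layer 1013–900 hPa: Δp = 113 hPa = 11300 Pa, q̄ = 0.0148 kg/kg → 0.0148 × 11300 / 9.8 = 17.07 mm
Layer 900–860 hPa: Δp = 40 hPa = 4000 Pa, q̄ = 0.00985 kg/kg → 0.00985 × 4000 / 9.8 = 4.02 mm
Layer 860–570 hPa: Δp = 290 hPa = 29000 Pa, q̄ = 0.00487 kg/kg → 0.00487 × 29000 / 9.8 = 14.41 mm
Layer 570–400 hPa: Δp = 170 hPa = 17000 Pa, q̄ = 0.00102 kg/kg → 0.00102 × 17000 / 9.8 = 1.77 mm
PW = 17.07 + 4.02 + 14.41 + 1.77 = 37.27 ≈ 37.3 mm.

PW ≈ 37.3 mm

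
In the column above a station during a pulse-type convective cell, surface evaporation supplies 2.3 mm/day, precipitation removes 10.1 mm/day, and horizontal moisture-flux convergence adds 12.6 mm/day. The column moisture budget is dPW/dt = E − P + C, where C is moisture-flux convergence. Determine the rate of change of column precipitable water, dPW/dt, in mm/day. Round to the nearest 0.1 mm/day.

dPW/dt ≈ 4.8 mm/day

dPW/dt = E − P + C = 2.3 − 10.1 + (12.6) = 4.8 mm/day.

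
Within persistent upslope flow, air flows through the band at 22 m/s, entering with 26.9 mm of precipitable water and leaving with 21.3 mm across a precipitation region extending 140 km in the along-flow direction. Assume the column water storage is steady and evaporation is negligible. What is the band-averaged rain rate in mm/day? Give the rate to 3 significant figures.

R ≈ 76.0 mm/day

Column moisture flux per unit crosswind length is F = V × PW.
Inflow: F_in = 22 × 26.9 = 591.8 mm·m/s
Outflow: F_out = 22 × 21.3 = 468.6 mm·m/s
Steady-state rate R = (F_in − F_out)/L = (591.8 − 468.6) / 140000 m = 8.800e-04 mm/s.
R = 8.800e-04 × 3600 × 24 = 76.0 mm/day.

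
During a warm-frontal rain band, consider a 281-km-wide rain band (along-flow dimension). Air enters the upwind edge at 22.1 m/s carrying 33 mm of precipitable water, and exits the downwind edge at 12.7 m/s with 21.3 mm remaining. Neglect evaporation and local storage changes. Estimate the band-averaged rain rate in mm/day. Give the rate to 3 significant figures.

R ≈ 141 mm/day

Column moisture flux per unit crosswind length is F = V × PW.
Inflow: F_in = 22.1 × 33 = 729.3 mm·m/s
Outflow: F_out = 12.7 × 21.3 = 270.51 mm·m/s
Steady-state rate R = (F_in − F_out)/L = (729.3 − 270.51) / 281000 m = 1.633e-03 mm/s.
R = 1.633e-03 × 3600 × 24 = 141 mm/day.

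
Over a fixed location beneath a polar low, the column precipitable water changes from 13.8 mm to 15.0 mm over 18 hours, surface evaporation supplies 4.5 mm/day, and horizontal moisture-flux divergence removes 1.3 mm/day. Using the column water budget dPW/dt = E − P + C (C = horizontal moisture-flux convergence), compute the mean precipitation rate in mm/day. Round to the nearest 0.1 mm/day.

dPW/dt = (15.0 − 13.8) mm / (18/24 day) = +1.600 mm/day.
P = E + C − dPW/dt = 4.5 + (-1.3) − (+1.600) = 1.6 mm/day.

P ≈ 1.6 mm/day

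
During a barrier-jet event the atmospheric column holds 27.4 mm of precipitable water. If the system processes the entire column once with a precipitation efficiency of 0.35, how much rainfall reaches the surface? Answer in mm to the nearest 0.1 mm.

Rainfall = ε × PW = 0.35 × 27.4 = 9.6 mm.

rainfall ≈ 9.6 mm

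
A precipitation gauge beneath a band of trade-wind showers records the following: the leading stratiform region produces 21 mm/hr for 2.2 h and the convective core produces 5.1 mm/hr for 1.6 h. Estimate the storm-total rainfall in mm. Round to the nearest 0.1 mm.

total ≈ 54.4 mm

Total = Σ Rᵢ Δtᵢ = 21 × 2.2 + 5.1 × 1.6
      = 46.2 + 8.16 = 54.4 mm.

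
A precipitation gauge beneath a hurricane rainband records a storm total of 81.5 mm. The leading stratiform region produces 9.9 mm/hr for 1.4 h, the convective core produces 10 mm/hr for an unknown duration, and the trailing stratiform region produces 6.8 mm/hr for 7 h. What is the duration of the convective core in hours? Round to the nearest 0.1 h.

duration ≈ 2.0 h

Known phases: 9.9 × 1.4 + 6.8 × 7 = 13.86 + 47.6 = 61.46 mm.
Remaining depth = 81.5 − 61.46 = 20.04 mm.
Duration = 20.04 / 10 = 2.0 h.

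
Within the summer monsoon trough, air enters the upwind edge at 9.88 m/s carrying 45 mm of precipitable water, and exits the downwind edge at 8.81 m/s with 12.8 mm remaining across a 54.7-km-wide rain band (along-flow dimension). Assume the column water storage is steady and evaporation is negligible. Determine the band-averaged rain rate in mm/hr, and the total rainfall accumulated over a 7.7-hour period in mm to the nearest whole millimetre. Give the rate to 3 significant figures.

Column moisture flux per unit crosswind length is F = V × PW.
Inflow: F_in = 9.88 × 45 = 444.6 mm·m/s
Outflow: F_out = 8.81 × 12.8 = 112.768 mm·m/s
Steady-state rate R = (F_in − F_out)/L = (444.6 − 112.768) / 54700 m = 6.066e-03 mm/s.
R = 6.066e-03 × 3600 = 21.8 mm/hr.
Over 7.7 h: total = 21.8 × 7.7 = 167.86 ≈ 168 mm.

R ≈ 21.8 mm/hr; total ≈ 168 mm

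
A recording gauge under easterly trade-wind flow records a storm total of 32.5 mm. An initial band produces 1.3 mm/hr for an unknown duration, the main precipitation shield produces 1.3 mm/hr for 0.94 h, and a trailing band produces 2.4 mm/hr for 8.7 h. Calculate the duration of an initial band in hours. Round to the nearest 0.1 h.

Known phases: 1.3 × 0.94 + 2.4 × 8.7 = 1.222 + 20.88 = 22.102 mm.
Remaining depth = 32.5 − 22.102 = 10.398 mm.
Duration = 10.398 / 1.3 = 8.0 h.

duration ≈ 8.0 h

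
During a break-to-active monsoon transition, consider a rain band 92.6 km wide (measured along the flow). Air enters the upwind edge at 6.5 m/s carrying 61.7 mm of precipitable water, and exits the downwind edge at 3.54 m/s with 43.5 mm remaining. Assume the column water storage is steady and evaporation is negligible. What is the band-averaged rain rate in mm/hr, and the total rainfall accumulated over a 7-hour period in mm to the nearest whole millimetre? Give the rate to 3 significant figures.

R ≈ 9.60 mm/hr; total ≈ 67 mm

Column moisture flux per unit crosswind length is F = V × PW.
Inflow: F_in = 6.5 × 61.7 = 401.05 mm·m/s
Outflow: F_out = 3.54 × 43.5 = 153.99 mm·m/s
Steady-state rate R = (F_in − F_out)/L = (401.05 − 153.99) / 92600 m = 2.668e-03 mm/s.
R = 2.668e-03 × 3600 = 9.60 mm/hr.
Over 7 h: total = 9.60 × 7 = 67.2 ≈ 67 mm.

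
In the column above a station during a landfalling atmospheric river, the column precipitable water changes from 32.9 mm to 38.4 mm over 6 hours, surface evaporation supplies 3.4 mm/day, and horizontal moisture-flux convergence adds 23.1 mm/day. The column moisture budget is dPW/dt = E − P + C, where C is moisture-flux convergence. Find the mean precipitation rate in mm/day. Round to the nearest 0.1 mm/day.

dPW/dt = (38.4 − 32.9) mm / (6/24 day) = +22.000 mm/day.
P = E + C − dPW/dt = 3.4 + (23.1) − (+22.000) = 4.5 mm/day.

P ≈ 4.5 mm/day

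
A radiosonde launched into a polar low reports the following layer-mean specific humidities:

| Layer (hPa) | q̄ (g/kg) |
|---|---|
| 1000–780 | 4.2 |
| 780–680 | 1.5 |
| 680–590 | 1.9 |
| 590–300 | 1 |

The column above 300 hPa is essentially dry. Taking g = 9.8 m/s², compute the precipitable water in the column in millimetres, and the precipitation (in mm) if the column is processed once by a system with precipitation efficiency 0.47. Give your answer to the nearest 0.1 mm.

Precipitable water is the column-integrated vapour mass per unit area: PW = (1/g) Σ q̄ Δp, with q in kg/kg and Δp in Pa (1 kg/m² of water = 1 mm).
Layer 1000–780 hPa: Δp = 220 hPa = 22000 Pa, q̄ = 0.0042 kg/kg → 0.0042 × 22000 / 9.8 = 9.43 mm
Layer 780–680 hPa: Δp = 100 hPa = 10000 Pa, q̄ = 0.0015 kg/kg → 0.0015 × 10000 / 9.8 = 1.53 mm
Layer 680–590 hPa: Δp = 90 hPa = 9000 Pa, q̄ = 0.0019 kg/kg → 0.0019 × 9000 / 9.8 = 1.74 mm
Layer 590–300 hPa: Δp = 290 hPa = 29000 Pa, q̄ = 0.001 kg/kg → 0.001 × 29000 / 9.8 = 2.96 mm
PW = 9.43 + 1.53 + 1.74 + 2.96 = 15.66 ≈ 15.7 mm.
Precipitation = ε × PW = 0.47 × 15.7 = 7.4 mm.

PW ≈ 15.7 mm; precipitation ≈ 7.4 mm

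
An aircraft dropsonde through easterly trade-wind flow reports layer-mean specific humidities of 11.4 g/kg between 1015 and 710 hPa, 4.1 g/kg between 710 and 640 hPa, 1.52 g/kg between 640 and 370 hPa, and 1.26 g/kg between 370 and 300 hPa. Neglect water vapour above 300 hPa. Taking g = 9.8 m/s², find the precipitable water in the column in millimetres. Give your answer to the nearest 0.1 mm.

PW ≈ 43.5 mm

Precipitable water is the column-integrated vapour mass per unit area: PW = (1/g) Σ q̄ Δp, with q in kg/kg and Δp in Pa (1 kg/m² of water = 1 mm).
Layer 1015–710 hPa: Δp = 305 hPa = 30500 Pa, q̄ = 0.0114 kg/kg → 0.0114 × 30500 / 9.8 = 35.48 mm
Layer 710–640 hPa: Δp = 70 hPa = 7000 Pa, q̄ = 0.0041 kg/kg → 0.0041 × 7000 / 9.8 = 2.93 mm
Layer 640–370 hPa: Δp = 270 hPa = 27000 Pa, q̄ = 0.00152 kg/kg → 0.00152 × 27000 / 9.8 = 4.19 mm
Layer 370–300 hPa: Δp = 70 hPa = 7000 Pa, q̄ = 0.00126 kg/kg → 0.00126 × 7000 / 9.8 = 0.90 mm
PW = 35.48 + 2.93 + 4.19 + 0.90 = 43.50 ≈ 43.5 mm.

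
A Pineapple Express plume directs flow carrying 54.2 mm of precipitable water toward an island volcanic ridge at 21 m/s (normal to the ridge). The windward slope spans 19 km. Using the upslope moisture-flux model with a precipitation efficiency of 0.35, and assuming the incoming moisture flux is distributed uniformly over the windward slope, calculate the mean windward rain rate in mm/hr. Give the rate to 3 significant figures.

Incoming column moisture flux per unit ridge length: F = V × PW = 21 × 54.2 = 1138.2 mm·m/s.
Spread over the 19 km slope with efficiency ε = 0.35: R = ε·F/W = 0.35 × 1138.2 / 19000 m = 2.097e-02 mm/s.
R = 2.097e-02 × 3600 = 75.5 mm/hr.

R ≈ 75.5 mm/hr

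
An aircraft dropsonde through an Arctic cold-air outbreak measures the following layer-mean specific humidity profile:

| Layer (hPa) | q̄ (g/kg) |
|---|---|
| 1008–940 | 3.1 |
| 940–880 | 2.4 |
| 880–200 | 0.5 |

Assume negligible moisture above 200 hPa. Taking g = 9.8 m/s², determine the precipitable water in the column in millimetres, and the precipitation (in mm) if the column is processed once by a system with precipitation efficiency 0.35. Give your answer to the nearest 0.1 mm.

PW ≈ 7.1 mm; precipitation ≈ 2.5 mm

Precipitable water is the column-integrated vapour mass per unit area: PW = (1/g) Σ q̄ Δp, with q in kg/kg and Δp in Pa (1 kg/m² of water = 1 mm).
Layer 1008–940 hPa: Δp = 68 hPa = 6800 Pa, q̄ = 0.0031 kg/kg → 0.0031 × 6800 / 9.8 = 2.15 mm
Layer 940–880 hPa: Δp = 60 hPa = 6000 Pa, q̄ = 0.0024 kg/kg → 0.0024 × 6000 / 9.8 = 1.47 mm
Layer 880–200 hPa: Δp = 680 hPa = 68000 Pa, q̄ = 0.0005 kg/kg → 0.0005 × 68000 / 9.8 = 3.47 mm
PW = 2.15 + 1.47 + 3.47 = 7.09 ≈ 7.1 mm.
Precipitation = ε × PW = 0.35 × 7.1 = 2.5 mm.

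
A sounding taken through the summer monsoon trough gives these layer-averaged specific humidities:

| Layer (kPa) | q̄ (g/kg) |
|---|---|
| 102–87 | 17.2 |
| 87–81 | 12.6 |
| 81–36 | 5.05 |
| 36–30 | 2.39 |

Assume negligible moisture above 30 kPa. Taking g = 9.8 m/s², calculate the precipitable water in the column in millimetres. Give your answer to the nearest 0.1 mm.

Precipitable water is the column-integrated vapour mass per unit area: PW = (1/g) Σ q̄ Δp, with q in kg/kg and Δp in Pa (1 kg/m² of water = 1 mm).
Layer 102–87 kPa: Δp = 150 hPa = 15000 Pa, q̄ = 0.0172 kg/kg → 0.0172 × 15000 / 9.8 = 26.33 mm
Layer 87–81 kPa: Δp = 60 hPa = 6000 Pa, q̄ = 0.0126 kg/kg → 0.0126 × 6000 / 9.8 = 7.71 mm
Layer 81–36 kPa: Δp = 450 hPa = 45000 Pa, q̄ = 0.00505 kg/kg → 0.00505 × 45000 / 9.8 = 23.19 mm
Layer 36–30 kPa: Δp = 60 hPa = 6000 Pa, q̄ = 0.00239 kg/kg → 0.00239 × 6000 / 9.8 = 1.46 mm
PW = 26.33 + 7.71 + 23.19 + 1.46 = 58.69 ≈ 58.7 mm.

PW ≈ 58.7 mm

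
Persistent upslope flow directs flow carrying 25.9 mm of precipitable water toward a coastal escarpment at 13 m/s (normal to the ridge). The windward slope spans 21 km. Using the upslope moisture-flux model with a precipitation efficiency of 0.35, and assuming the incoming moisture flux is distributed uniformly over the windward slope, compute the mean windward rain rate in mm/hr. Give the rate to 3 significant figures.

Incoming column moisture flux per unit ridge length: F = V × PW = 13 × 25.9 = 336.7 mm·m/s.
Spread over the 21 km slope with efficiency ε = 0.35: R = ε·F/W = 0.35 × 336.7 / 21000 m = 5.612e-03 mm/s.
R = 5.612e-03 × 3600 = 20.2 mm/hr.

R ≈ 20.2 mm/hr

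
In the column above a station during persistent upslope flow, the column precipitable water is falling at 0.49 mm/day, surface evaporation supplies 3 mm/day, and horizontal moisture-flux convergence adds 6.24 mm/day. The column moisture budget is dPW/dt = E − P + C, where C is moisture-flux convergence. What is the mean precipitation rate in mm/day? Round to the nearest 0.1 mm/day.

dPW/dt = -0.49 mm/day.
P = E + C − dPW/dt = 3 + (6.24) − (-0.49) = 9.7 mm/day.

P ≈ 9.7 mm/day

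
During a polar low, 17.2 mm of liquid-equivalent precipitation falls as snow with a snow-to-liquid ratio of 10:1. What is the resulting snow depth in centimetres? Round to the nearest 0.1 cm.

snow depth ≈ 17.2 cm

Snow depth = liquid × ratio = 17.2 mm × 10 = 172 mm = 17.2 cm.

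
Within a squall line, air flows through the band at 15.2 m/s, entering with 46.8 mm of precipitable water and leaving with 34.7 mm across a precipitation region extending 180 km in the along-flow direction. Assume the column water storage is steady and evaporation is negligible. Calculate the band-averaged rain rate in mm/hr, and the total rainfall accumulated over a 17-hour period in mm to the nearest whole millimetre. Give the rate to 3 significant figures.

R ≈ 3.68 mm/hr; total ≈ 63 mm

Column moisture flux per unit crosswind length is F = V × PW.
Inflow: F_in = 15.2 × 46.8 = 711.36 mm·m/s
Outflow: F_out = 15.2 × 34.7 = 527.44 mm·m/s
Steady-state rate R = (F_in − F_out)/L = (711.36 − 527.44) / 180000 m = 1.022e-03 mm/s.
R = 1.022e-03 × 3600 = 3.68 mm/hr.
Over 17 h: total = 3.68 × 17 = 62.56 ≈ 63 mm.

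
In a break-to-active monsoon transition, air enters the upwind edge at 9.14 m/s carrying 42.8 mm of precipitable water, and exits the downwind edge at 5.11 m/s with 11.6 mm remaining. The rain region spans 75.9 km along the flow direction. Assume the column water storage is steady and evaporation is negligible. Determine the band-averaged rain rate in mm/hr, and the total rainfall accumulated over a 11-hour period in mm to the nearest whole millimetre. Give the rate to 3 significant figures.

Column moisture flux per unit crosswind length is F = V × PW.
Inflow: F_in = 9.14 × 42.8 = 391.192 mm·m/s
Outflow: F_out = 5.11 × 11.6 = 59.276 mm·m/s
Steady-state rate R = (F_in − F_out)/L = (391.192 − 59.276) / 75900 m = 4.373e-03 mm/s.
R = 4.373e-03 × 3600 = 15.7 mm/hr.
Over 11 h: total = 15.7 × 11 = 172.7 ≈ 173 mm.

R ≈ 15.7 mm/hr; total ≈ 173 mm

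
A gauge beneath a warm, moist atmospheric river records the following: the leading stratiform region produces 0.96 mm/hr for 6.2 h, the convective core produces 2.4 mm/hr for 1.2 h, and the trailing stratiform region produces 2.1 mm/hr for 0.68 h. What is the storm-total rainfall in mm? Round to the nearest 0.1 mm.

total ≈ 10.3 mm

Total = Σ Rᵢ Δtᵢ = 0.96 × 6.2 + 2.4 × 1.2 + 2.1 × 0.68
      = 5.952 + 2.88 + 1.428 = 10.3 mm.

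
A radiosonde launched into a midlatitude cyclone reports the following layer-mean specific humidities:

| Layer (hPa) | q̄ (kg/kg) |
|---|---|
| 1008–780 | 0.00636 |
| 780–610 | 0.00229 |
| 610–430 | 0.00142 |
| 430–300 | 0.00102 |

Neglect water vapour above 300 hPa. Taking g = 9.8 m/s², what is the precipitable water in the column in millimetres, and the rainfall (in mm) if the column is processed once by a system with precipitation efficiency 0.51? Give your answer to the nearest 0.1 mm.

Precipitable water is the column-integrated vapour mass per unit area: PW = (1/g) Σ q̄ Δp, with q in kg/kg and Δp in Pa (1 kg/m² of water = 1 mm).
Layer 1008–780 hPa: Δp = 228 hPa = 22800 Pa, q̄ = 0.00636 kg/kg → 0.00636 × 22800 / 9.8 = 14.80 mm
Layer 780–610 hPa: Δp = 170 hPa = 17000 Pa, q̄ = 0.00229 kg/kg → 0.00229 × 17000 / 9.8 = 3.97 mm
Layer 610–430 hPa: Δp = 180 hPa = 18000 Pa, q̄ = 0.00142 kg/kg → 0.00142 × 18000 / 9.8 = 2.61 mm
Layer 430–300 hPa: Δp = 130 hPa = 13000 Pa, q̄ = 0.00102 kg/kg → 0.00102 × 13000 / 9.8 = 1.35 mm
PW = 14.80 + 3.97 + 2.61 + 1.35 = 22.73 ≈ 22.7 mm.
Rainfall = ε × PW = 0.51 × 22.7 = 11.6 mm.

PW ≈ 22.7 mm; rainfall ≈ 11.6 mm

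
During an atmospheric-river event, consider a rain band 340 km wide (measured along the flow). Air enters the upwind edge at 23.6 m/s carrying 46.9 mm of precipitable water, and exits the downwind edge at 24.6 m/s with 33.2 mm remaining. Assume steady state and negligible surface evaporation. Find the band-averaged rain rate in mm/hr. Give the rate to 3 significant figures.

R ≈ 3.07 mm/hr

Column moisture flux per unit crosswind length is F = V × PW.
Inflow: F_in = 23.6 × 46.9 = 1106.84 mm·m/s
Outflow: F_out = 24.6 × 33.2 = 816.72 mm·m/s
Steady-state rate R = (F_in − F_out)/L = (1106.84 − 816.72) / 340000 m = 8.533e-04 mm/s.
R = 8.533e-04 × 3600 = 3.07 mm/hr.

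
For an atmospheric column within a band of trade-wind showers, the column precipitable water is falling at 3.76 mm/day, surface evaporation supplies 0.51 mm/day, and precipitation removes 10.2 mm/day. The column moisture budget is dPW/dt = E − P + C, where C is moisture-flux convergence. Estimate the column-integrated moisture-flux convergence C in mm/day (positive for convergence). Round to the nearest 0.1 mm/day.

dPW/dt = -3.76 mm/day.
C = dPW/dt − E + P = (-3.76) − 0.51 + 10.2 = 5.9 mm/day.

C ≈ 5.9 mm/day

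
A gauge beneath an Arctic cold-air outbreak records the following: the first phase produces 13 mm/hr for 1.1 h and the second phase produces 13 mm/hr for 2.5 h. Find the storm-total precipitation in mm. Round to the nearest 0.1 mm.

total ≈ 46.8 mm

Total = Σ Rᵢ Δtᵢ = 13 × 1.1 + 13 × 2.5
      = 14.3 + 32.5 = 46.8 mm.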